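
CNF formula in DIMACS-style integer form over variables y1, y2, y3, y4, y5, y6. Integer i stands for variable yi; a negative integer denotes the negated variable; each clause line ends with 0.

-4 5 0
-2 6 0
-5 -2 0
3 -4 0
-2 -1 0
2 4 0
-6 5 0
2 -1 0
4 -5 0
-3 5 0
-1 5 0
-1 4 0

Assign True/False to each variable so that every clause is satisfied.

Pure literal: y1 appears only negated; assign y1 = False.
Set y2 = False and propagate.
  then y4 is forced to True.
  then y5 is forced to True.
  then y3 is forced to True.
y6 is now unconstrained; take y6 = True.

y1=0, y2=0, y3=1, y4=1, y5=1, y6=1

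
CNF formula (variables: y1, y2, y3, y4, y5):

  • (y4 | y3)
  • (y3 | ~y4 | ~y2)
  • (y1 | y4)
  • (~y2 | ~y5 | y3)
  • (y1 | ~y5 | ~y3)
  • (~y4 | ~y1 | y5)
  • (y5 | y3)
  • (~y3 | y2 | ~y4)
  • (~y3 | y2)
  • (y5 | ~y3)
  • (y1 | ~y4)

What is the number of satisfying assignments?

The models are:
  y1=1 y2=0 y3=0 y4=1 y5=1
  y1=1 y2=1 y3=1 y4=0 y5=1
  y1=1 y2=1 y3=1 y4=1 y5=1
That's 3 in total.

3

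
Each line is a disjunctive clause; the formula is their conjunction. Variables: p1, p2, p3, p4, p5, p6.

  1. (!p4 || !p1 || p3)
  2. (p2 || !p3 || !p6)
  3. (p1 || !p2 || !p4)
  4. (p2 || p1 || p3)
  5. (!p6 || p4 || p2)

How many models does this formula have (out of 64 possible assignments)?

Case analysis on p2 and p1:
  p2=1, p1=1: p5, p6 free; 3 ways for (p3,p4) × 2^2 = 12.
  p2=1, p1=0: forces p4=0; p3, p5, p6 free → 2^3 = 8.
  p2=0, p1=1: p5 free; 3 ways for (p3,p4,p6) × 2^1 = 6.
  p2=0, p1=0: remaining (p3,p4,p5,p6) ∈ {(1,0,0,0); (1,0,1,0); (1,1,0,0); (1,1,1,0)} — 4.
Total: 12 + 8 + 6 + 4 = 30.

30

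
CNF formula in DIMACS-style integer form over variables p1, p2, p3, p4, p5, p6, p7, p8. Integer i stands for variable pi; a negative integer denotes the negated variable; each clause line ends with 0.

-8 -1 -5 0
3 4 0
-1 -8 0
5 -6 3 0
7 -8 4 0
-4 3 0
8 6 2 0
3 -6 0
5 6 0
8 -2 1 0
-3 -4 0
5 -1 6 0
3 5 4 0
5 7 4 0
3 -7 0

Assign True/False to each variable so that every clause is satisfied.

p1=F, p2=F, p3=T, p4=F, p5=F, p6=T, p7=T, p8=T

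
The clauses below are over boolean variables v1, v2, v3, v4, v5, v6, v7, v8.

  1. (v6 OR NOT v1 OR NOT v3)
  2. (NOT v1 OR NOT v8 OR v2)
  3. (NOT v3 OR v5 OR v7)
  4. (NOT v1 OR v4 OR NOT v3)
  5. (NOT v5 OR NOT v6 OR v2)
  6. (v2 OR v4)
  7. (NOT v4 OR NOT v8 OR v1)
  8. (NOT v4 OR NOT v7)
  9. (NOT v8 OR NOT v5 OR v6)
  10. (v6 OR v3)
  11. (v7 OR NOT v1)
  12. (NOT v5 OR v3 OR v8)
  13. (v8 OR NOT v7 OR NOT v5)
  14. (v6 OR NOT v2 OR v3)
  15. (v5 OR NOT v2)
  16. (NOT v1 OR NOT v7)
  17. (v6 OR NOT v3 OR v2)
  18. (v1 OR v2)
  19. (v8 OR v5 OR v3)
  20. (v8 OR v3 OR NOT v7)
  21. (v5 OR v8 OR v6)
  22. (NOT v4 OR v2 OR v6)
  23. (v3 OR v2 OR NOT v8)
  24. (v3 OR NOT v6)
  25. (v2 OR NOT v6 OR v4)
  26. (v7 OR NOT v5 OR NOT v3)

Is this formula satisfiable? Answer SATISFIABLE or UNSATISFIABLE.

SATISFIABLE

Branch on v1: take v1 = False.
  then v2 is forced to True.
  then v5 is forced to True.
Try v3 = True.
  then v7 is forced to True.
  then v4 is forced to False.
  then v8 is forced to True.
  then v6 is forced to True.
So v1=F, v2=T, v3=T, v4=F, v5=T, v6=T, v7=T, v8=T is a satisfying assignment.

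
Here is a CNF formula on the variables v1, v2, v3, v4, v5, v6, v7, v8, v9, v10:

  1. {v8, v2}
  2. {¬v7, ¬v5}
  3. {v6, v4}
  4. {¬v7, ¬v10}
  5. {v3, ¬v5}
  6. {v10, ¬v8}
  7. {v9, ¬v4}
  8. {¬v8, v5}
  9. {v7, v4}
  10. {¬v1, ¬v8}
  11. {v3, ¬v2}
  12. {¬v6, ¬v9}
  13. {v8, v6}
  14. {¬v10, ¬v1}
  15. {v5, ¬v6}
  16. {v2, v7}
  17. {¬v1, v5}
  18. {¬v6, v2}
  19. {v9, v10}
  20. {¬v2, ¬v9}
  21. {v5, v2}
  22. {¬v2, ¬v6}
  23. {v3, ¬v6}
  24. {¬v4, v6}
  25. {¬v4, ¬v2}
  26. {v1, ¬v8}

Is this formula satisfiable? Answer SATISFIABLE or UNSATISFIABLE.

UNSATISFIABLE

v2 = True:
  propagation gives v3=True, v9=False, v4=False, v6=True; an empty clause results — contradiction.
v2 = False:
  propagation gives v8=True, v10=True, v7=False; an empty clause results — contradiction.
Every branch closes, so no satisfying assignment exists.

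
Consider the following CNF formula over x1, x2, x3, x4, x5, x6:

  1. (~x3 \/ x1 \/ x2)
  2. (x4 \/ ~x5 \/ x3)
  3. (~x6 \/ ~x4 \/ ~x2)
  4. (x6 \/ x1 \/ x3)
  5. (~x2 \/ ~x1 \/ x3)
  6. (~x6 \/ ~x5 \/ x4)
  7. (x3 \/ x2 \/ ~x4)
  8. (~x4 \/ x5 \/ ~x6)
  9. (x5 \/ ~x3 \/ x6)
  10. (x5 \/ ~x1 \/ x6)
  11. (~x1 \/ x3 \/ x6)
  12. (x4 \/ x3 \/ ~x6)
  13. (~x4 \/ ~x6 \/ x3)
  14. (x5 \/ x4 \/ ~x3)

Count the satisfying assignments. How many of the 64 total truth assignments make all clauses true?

7

Split on x3, then x6.
  x3=1, x6=1: remaining (x1,x2,x4,x5) ∈ {(1,0,1,1)} — 1.
  x3=1, x6=0: x4 free; 3 ways for (x1,x2,x5) × 2^1 = 6.
  x3=0, x6=1: a clause becomes empty — 0.
  x3=0, x6=0: a clause becomes empty — 0.
Total: 1 + 6 + 0 + 0 = 7.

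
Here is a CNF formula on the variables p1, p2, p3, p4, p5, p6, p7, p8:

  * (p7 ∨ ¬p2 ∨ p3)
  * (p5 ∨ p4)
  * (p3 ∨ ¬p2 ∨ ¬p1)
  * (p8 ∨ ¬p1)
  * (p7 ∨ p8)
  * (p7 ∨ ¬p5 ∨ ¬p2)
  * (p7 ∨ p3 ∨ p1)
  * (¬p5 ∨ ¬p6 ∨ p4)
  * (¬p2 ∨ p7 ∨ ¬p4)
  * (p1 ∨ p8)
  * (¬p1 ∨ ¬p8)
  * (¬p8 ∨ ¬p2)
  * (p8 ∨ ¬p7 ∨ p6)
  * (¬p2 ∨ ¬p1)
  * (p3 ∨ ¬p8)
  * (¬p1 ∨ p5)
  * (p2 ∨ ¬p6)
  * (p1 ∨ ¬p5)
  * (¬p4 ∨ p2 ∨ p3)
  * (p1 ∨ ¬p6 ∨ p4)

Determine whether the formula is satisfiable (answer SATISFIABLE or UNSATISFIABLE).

Pure literal: p3 appears only positively; assign p3 = True.
Set p1 = False and propagate.
  then p8 is forced to True.
  then p2 is forced to False.
  then p6 is forced to False.
  then p5 is forced to False.
  then p4 is forced to True.
p7 is now unconstrained; take p7 = True.
Every clause has at least one true literal under this assignment.
So p1 = F, p2 = F, p3 = T, p4 = T, p5 = F, p6 = F, p7 = T, p8 = T is a satisfying assignment.

SATISFIABLE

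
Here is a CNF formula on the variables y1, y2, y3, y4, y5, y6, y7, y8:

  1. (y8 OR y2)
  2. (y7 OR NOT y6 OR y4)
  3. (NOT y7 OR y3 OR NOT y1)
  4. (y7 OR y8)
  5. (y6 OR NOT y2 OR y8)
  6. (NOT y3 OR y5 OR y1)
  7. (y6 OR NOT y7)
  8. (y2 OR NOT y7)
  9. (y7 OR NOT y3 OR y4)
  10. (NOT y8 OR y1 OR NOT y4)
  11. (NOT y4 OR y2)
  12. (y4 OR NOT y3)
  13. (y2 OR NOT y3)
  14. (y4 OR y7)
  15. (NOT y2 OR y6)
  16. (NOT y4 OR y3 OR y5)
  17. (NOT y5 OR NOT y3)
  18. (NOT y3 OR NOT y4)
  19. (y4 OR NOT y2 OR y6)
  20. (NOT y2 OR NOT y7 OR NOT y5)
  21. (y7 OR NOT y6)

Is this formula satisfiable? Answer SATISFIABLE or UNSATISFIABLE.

SATISFIABLE

Try y1 = False.
Set y2 = True and propagate.
  then y6 is forced to True.
  then y7 is forced to True.
  then y5 is forced to False.
  then y3 is forced to False.
  then y4 is forced to False.
y8 is now unconstrained; take y8 = True.
So y1=False, y2=True, y3=False, y4=False, y5=False, y6=True, y7=True, y8=True is a satisfying assignment.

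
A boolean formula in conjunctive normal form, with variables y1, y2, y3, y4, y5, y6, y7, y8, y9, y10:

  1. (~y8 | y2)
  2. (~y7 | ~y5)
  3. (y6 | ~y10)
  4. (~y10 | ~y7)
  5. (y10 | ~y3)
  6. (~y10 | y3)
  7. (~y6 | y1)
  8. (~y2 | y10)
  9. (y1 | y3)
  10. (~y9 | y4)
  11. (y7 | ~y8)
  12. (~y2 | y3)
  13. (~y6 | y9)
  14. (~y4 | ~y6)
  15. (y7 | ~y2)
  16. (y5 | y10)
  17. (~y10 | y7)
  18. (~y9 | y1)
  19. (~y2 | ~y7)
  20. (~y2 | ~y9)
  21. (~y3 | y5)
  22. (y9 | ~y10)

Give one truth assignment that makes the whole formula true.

y1=T, y2=F, y3=F, y4=F, y5=T, y6=F, y7=F, y8=F, y9=F, y10=F

Check each clause:
  1. (~y8 | y2) — ~y8 is true.
  2. (~y7 | ~y5) — ~y7 is true.
  3. (y6 | ~y10) — ~y10 is true.
  4. (~y7 | ~y10) — ~y7 is true.
  5. (~y3 | y10) — ~y3 is true.
  6. (y3 | ~y10) — ~y10 is true.
  7. (~y6 | y1) — y1 is true.
  8. (y10 | ~y2) — ~y2 is true.
  9. (y1 | y3) — y1 is true.
  10. (y4 | ~y9) — ~y9 is true.
  11. (~y8 | y7) — ~y8 is true.
  12. (~y2 | y3) — ~y2 is true.
  13. (y9 | ~y6) — ~y6 is true.
  14. (~y6 | ~y4) — ~y6 is true.
  15. (~y2 | y7) — ~y2 is true.
  16. (y5 | y10) — y5 is true.
  17. (~y10 | y7) — ~y10 is true.
  18. (y1 | ~y9) — y1 is true.
  19. (~y2 | ~y7) — ~y7 is true.
  20. (~y2 | ~y9) — ~y2 is true.
  21. (y5 | ~y3) — y5 is true.
  22. (~y10 | y9) — ~y10 is true.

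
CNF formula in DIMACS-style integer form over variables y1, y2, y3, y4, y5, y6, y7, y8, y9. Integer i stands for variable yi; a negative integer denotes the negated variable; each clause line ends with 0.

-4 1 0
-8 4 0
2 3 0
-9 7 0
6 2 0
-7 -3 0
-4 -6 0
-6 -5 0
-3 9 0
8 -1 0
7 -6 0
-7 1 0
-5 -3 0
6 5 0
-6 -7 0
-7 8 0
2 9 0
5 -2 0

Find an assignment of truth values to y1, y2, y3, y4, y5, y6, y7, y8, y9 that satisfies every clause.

y1=True  y2=True  y3=False  y4=True  y5=True  y6=False  y7=True  y8=True  y9=True

Set y1 = True and propagate.
  then y8 is forced to True.
  then y4 is forced to True.
  then y6 is forced to False.
  then y2 is forced to True.
  then y5 is forced to True.
  then y3 is forced to False.
Try y7 = True.
y9 is now unconstrained; take y9 = True.
Every clause has at least one true literal under this assignment.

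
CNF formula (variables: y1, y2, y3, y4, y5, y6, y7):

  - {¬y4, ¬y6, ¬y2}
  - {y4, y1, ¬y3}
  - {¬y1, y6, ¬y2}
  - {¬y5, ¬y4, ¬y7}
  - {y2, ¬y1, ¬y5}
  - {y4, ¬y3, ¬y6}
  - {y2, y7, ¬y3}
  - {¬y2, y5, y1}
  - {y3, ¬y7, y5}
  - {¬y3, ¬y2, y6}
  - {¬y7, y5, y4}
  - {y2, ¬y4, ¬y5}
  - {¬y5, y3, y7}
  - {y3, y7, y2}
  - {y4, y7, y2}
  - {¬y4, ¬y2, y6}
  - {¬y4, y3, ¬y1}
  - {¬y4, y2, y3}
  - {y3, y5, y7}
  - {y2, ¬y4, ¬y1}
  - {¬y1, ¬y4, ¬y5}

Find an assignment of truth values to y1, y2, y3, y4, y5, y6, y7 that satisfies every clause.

Branch on y1: take y1 = False.
Try y2 = False.
Try y3 = True.
  then y4 is forced to True.
  then y7 is forced to True.
  then y5 is forced to False.
y6 is now unconstrained; take y6 = False.
Every clause has at least one true literal under this assignment.

y1 = False, y2 = False, y3 = True, y4 = True, y5 = False, y6 = False, y7 = True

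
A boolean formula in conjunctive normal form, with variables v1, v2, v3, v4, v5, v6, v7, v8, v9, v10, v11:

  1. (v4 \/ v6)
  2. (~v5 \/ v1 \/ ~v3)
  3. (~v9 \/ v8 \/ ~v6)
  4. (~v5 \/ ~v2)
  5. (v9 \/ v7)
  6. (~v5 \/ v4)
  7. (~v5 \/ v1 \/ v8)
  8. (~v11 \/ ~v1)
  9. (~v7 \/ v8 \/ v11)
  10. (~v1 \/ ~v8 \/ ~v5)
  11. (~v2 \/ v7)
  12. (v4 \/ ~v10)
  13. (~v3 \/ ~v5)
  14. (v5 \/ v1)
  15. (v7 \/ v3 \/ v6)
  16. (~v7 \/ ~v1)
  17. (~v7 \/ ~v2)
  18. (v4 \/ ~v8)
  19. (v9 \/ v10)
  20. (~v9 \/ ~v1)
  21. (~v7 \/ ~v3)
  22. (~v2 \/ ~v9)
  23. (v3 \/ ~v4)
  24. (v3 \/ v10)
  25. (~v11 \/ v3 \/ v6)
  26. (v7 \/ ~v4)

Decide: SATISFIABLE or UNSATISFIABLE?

UNSATISFIABLE

v7 = True:
  propagation gives v1=False, v5=True, v3=False, v2=False; an empty clause results — contradiction.
v7 = False:
  propagation gives v9=True, v2=False, v1=False, v5=True; an empty clause results — contradiction.
Every branch closes, so no satisfying assignment exists.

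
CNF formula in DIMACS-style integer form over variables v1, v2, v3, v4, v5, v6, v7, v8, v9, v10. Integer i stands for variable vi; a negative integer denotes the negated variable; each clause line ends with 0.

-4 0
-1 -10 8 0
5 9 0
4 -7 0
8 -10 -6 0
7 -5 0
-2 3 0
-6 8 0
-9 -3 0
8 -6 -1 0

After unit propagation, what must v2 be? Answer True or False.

(!v4) stands alone — v4 = False.
From (!v7 || v4) and v4 = False: v7 = False.
(!v5 || v7): since v7 = False, the clause reduces to (!v5). v5 = False.
(v9 || v5) with v5 = False leaves only v9, so v9 = True.
In (!v9 || !v3), !v9 is now false; !v3 must hold, so v3 = False.
From (!v2 || v3) and v3 = False: v2 = False.

False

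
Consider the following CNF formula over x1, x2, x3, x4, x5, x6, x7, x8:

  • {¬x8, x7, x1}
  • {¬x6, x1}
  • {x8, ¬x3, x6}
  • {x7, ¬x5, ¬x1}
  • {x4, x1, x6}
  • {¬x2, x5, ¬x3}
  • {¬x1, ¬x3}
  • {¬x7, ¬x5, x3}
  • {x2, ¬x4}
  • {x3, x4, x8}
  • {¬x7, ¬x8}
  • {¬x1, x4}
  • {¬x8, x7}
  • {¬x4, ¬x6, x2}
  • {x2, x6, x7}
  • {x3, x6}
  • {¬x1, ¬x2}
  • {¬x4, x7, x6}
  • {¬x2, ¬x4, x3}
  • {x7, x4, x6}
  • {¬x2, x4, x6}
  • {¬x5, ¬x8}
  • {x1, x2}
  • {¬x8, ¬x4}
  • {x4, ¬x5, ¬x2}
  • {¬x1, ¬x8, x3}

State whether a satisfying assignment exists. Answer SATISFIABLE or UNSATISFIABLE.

UNSATISFIABLE

x4 = True:
  propagation gives x2=True, x1=False, x6=False, x3=True; an empty clause results — contradiction.
x4 = False:
  propagation gives x1=False, x6=False; an empty clause results — contradiction.
Every branch closes, so no satisfying assignment exists.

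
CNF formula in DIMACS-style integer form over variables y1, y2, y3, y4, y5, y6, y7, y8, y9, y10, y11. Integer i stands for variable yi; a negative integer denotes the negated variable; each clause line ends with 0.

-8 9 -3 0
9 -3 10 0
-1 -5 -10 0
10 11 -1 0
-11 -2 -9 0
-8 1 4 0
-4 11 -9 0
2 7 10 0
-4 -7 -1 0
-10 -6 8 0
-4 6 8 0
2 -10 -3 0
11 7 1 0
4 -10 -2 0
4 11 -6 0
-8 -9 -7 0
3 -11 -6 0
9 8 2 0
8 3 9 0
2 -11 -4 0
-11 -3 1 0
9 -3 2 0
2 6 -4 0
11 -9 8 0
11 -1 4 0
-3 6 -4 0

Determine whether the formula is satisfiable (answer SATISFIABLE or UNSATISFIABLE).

Pure literal: y5 appears only negated; assign y5 = False.
Branch on y1: take y1 = False.
Try y2 = True.
The remaining clauses are satisfied by y3 = False, y4 = True, y6 = False, y7 = True, y8 = True, y9 = False, y10 = False, y11 = True.
So y1=F  y2=T  y3=F  y4=T  y5=F  y6=F  y7=T  y8=T  y9=F  y10=F  y11=T is a satisfying assignment.

SATISFIABLE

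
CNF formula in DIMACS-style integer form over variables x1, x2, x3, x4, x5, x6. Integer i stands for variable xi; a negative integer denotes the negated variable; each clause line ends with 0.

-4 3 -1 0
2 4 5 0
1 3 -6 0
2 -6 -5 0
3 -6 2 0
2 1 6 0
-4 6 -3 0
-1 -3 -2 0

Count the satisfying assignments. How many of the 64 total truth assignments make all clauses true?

18

Split on x2, then x3.
  x2=T, x3=T: x5 free; 3 ways for (x1,x4,x6) × 2^1 = 6.
  x2=T, x3=F: x5 free; 4 ways for (x1,x4,x6) × 2^1 = 8.
  x2=F, x3=T: remaining (x1,x4,x5,x6) ∈ {(F,T,F,T); (T,F,T,F); (T,T,F,T)} — 3.
  x2=F, x3=F: remaining (x1,x4,x5,x6) ∈ {(T,F,T,F)} — 1.
Total: 6 + 8 + 3 + 1 = 18.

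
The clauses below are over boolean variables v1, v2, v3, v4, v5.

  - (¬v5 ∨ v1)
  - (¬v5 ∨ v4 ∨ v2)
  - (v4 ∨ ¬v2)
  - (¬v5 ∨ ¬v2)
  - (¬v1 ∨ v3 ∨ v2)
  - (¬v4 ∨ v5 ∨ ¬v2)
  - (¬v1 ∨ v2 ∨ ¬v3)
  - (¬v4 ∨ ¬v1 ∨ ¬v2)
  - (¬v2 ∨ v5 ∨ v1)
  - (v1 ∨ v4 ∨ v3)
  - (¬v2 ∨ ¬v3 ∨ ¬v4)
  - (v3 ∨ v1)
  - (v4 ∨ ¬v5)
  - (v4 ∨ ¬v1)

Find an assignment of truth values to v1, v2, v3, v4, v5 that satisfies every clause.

v1 = 0, v2 = 0, v3 = 1, v4 = 0, v5 = 0

Try v1 = False.
  then v5 is forced to False.
  then v2 is forced to False.
  then v3 is forced to True.
v4 is now unconstrained; take v4 = False.
Check each clause:
  1. (¬v5 ∨ v1) — ¬v5 is true.
  2. (¬v5 ∨ v4 ∨ v2) — ¬v5 is true.
  3. (v4 ∨ ¬v2) — ¬v2 is true.
  4. (¬v2 ∨ ¬v5) — ¬v5 is true.
  5. (¬v1 ∨ v3 ∨ v2) — v3 is true.
  6. (¬v2 ∨ ¬v4 ∨ v5) — ¬v4 is true.
  7. (v2 ∨ ¬v3 ∨ ¬v1) — ¬v1 is true.
  8. (¬v2 ∨ ¬v4 ∨ ¬v1) — ¬v4 is true.
  9. (v1 ∨ ¬v2 ∨ v5) — ¬v2 is true.
  10. (v4 ∨ v3 ∨ v1) — v3 is true.
  11. (¬v4 ∨ ¬v3 ∨ ¬v2) — ¬v4 is true.
  12. (v1 ∨ v3) — v3 is true.
  13. (¬v5 ∨ v4) — ¬v5 is true.
  14. (¬v1 ∨ v4) — ¬v1 is true.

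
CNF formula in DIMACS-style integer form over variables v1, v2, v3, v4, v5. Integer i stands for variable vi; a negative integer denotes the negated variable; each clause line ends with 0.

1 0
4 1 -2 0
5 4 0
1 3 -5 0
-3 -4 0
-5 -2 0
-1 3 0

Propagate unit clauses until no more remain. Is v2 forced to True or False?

(v1) is a unit clause: v1 = True.
(~v1 | v3) with v1 = True leaves only v3, so v3 = True.
In (~v4 | ~v3), ~v3 is now false; ~v4 must hold, so v4 = False.
In (v4 | v5), v4 is now false; v5 must hold, so v5 = True.
(~v2 | ~v5): since v5 = True, the clause reduces to (~v2). v2 = False.

False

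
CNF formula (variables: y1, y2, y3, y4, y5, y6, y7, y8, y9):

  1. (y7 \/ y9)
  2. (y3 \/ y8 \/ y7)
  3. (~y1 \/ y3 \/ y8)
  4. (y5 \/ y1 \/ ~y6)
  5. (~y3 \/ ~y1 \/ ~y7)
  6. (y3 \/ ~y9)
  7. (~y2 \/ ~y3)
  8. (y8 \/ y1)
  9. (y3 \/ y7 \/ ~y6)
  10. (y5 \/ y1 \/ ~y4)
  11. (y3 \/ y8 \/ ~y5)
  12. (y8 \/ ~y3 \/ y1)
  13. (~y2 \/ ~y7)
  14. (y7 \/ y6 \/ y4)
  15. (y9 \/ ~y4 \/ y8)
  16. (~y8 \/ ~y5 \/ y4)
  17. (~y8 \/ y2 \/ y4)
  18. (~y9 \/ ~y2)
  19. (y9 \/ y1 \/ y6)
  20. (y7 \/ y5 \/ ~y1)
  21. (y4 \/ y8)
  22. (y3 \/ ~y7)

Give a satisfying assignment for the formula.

y1=True  y2=False  y3=True  y4=True  y5=True  y6=False  y7=False  y8=False  y9=True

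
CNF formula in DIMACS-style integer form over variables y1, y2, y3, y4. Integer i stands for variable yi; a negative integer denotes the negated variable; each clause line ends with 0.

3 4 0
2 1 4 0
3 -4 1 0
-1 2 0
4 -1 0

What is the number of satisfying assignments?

Satisfying assignments:
  y1=0 y2=0 y3=1 y4=1
  y1=0 y2=1 y3=1 y4=0
  y1=0 y2=1 y3=1 y4=1
  y1=1 y2=1 y3=0 y4=1
  y1=1 y2=1 y3=1 y4=1
Count: 5.

5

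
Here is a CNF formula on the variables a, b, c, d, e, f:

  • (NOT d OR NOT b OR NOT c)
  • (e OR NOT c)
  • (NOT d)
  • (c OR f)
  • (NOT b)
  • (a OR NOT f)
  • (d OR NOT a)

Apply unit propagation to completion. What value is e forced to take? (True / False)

True

Unit clause (NOT d) sets d = False.
(NOT b) stands alone — b = False.
In (d OR NOT a), d is now false; NOT a must hold, so a = False.
In (a OR NOT f), a is now false; NOT f must hold, so f = False.
(c OR f) with f = False leaves only c, so c = True.
In (e OR NOT c), NOT c is now false; e must hold, so e = True.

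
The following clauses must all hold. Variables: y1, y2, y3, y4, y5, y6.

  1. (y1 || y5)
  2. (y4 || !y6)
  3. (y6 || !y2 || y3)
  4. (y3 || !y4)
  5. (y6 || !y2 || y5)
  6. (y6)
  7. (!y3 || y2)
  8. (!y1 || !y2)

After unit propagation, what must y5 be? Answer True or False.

True

(y6) stands alone — y6 = True.
From (y4 || !y6) and y6 = True: y4 = True.
(!y4 || y3) with y4 = True leaves only y3, so y3 = True.
From (!y3 || y2) and y3 = True: y2 = True.
From (!y2 || !y1) and y2 = True: y1 = False.
(y5 || y1) with y1 = False leaves only y5, so y5 = True.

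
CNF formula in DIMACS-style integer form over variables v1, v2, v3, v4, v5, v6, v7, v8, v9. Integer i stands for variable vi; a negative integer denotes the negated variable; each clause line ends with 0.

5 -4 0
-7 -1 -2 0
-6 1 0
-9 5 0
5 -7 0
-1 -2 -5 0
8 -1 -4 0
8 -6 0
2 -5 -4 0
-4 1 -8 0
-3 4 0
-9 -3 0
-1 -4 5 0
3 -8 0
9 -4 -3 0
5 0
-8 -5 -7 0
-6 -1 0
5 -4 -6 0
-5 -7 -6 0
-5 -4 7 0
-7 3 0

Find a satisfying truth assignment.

v1=False, v2=True, v3=False, v4=False, v5=True, v6=False, v7=False, v8=False, v9=True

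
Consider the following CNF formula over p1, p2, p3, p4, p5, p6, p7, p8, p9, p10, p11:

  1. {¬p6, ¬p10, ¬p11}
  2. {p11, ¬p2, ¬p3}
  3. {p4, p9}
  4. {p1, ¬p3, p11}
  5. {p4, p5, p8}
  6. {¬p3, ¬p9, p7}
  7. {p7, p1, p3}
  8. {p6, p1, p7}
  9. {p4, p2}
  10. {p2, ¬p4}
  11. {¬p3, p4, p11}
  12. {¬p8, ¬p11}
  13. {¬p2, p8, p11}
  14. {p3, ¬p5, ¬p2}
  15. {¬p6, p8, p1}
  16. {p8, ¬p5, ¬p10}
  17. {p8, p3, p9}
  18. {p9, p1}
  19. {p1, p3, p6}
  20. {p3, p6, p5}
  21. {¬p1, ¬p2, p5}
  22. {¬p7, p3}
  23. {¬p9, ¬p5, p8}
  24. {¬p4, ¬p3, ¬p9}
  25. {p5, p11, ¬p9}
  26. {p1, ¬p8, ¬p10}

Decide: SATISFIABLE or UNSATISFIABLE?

Pure literal: p10 appears only negated; assign p10 = False.
Set p1 = True and propagate.
For the remaining variables, p2 = True, p3 = True, p4 = True, p5 = True, p6 = True, p7 = True, p8 = False, p9 = False, p11 = True works.
So p1=T  p2=T  p3=T  p4=T  p5=T  p6=T  p7=T  p8=F  p9=F  p10=F  p11=T is a satisfying assignment.

SATISFIABLE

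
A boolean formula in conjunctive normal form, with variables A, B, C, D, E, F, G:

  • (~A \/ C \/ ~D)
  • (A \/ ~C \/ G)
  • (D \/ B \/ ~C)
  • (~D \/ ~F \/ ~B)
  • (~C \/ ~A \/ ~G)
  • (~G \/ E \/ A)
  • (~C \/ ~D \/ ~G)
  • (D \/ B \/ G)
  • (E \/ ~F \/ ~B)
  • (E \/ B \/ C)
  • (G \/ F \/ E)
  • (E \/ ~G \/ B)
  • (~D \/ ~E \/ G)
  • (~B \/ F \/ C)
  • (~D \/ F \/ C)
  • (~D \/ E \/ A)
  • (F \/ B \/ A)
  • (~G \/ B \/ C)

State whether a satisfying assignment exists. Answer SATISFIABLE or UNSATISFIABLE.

Set A = False and propagate.
Set B = True and propagate.
Try C = True.
  then G is forced to True.
  then E is forced to True.
  then D is forced to False.
F is now unconstrained; take F = True.
So A=False  B=True  C=True  D=False  E=True  F=True  G=True is a satisfying assignment.

SATISFIABLE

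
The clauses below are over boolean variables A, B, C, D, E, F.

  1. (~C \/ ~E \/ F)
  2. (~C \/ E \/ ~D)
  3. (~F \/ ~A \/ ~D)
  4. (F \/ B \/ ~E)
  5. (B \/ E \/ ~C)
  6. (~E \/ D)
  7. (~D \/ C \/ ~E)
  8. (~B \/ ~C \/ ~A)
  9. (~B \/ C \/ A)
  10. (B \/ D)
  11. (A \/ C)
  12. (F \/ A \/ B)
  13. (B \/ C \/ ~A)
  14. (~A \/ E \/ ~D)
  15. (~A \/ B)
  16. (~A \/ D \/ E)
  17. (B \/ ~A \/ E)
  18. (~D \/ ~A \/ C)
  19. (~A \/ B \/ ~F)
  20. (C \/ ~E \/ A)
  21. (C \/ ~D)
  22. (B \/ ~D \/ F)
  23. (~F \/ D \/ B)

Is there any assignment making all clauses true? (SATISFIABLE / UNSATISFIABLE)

Branch on A: take A = False.
  then C is forced to True.
Branch on B: take B = False.
  then E is forced to True.
  then F is forced to True.
  then D is forced to True.
So A=F, B=F, C=T, D=T, E=T, F=T is a satisfying assignment.

SATISFIABLE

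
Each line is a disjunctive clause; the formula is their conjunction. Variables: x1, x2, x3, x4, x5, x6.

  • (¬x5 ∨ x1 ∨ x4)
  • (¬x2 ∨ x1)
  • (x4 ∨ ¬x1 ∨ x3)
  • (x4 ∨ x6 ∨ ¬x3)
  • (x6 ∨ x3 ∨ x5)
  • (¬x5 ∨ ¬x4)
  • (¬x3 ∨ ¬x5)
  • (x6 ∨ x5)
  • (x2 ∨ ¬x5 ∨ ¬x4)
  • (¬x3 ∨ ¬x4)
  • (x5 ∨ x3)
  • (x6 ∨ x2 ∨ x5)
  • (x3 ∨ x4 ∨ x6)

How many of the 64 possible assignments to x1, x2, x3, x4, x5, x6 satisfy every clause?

3

Satisfying assignments:
  x1=F x2=F x3=T x4=F x5=F x6=T
  x1=T x2=F x3=T x4=F x5=F x6=T
  x1=T x2=T x3=T x4=F x5=F x6=T
Count: 3.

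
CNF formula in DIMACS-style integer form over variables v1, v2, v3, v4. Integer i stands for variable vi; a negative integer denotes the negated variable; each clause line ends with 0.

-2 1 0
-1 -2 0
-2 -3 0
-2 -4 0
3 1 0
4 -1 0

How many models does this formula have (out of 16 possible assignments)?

4

Satisfying assignments:
  v1=0 v2=0 v3=1 v4=0
  v1=0 v2=0 v3=1 v4=1
  v1=1 v2=0 v3=0 v4=1
  v1=1 v2=0 v3=1 v4=1
That's 4 in total.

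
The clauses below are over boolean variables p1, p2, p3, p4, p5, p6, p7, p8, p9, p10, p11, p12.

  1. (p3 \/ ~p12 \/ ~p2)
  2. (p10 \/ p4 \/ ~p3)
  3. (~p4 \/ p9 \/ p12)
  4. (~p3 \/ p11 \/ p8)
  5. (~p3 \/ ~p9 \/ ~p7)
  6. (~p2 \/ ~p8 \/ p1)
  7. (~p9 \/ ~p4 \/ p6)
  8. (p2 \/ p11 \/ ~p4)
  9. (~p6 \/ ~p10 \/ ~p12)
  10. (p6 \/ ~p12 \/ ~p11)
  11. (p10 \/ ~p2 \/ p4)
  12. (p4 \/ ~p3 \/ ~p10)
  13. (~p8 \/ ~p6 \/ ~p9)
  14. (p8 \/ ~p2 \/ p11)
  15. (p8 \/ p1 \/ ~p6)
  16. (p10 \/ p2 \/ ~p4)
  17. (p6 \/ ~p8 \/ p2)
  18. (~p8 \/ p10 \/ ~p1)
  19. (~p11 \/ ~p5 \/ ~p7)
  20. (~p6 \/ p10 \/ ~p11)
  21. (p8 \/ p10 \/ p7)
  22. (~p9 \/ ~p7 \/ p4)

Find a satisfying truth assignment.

Pure literal: p5 appears only negated; assign p5 = False.
Branch on p1: take p1 = True.
For the remaining variables, p2 = False, p3 = True, p4 = True, p6 = True, p7 = False, p8 = False, p9 = True, p10 = True, p11 = True, p12 = False works.
Check each clause:
  1. (p3 \/ ~p12 \/ ~p2) — p3 is true.
  2. (p10 \/ p4 \/ ~p3) — p10 is true.
  3. (~p4 \/ p12 \/ p9) — p9 is true.
  4. (p8 \/ p11 \/ ~p3) — p11 is true.
  5. (~p3 \/ ~p9 \/ ~p7) — ~p7 is true.
  6. (~p2 \/ ~p8 \/ p1) — ~p8 is true.
  7. (~p9 \/ p6 \/ ~p4) — p6 is true.
  8. (p11 \/ ~p4 \/ p2) — p11 is true.
  9. (~p12 \/ ~p6 \/ ~p10) — ~p12 is true.
  10. (~p12 \/ p6 \/ ~p11) — ~p12 is true.
  11. (p10 \/ ~p2 \/ p4) — p10 is true.
  12. (p4 \/ ~p10 \/ ~p3) — p4 is true.
  13. (~p8 \/ ~p6 \/ ~p9) — ~p8 is true.
  14. (~p2 \/ p8 \/ p11) — p11 is true.
  15. (p1 \/ p8 \/ ~p6) — p1 is true.
  16. (p2 \/ p10 \/ ~p4) — p10 is true.
  17. (p6 \/ p2 \/ ~p8) — ~p8 is true.
  18. (p10 \/ ~p1 \/ ~p8) — ~p8 is true.
  19. (~p11 \/ ~p7 \/ ~p5) — ~p7 is true.
  20. (~p6 \/ ~p11 \/ p10) — p10 is true.
  21. (p7 \/ p10 \/ p8) — p10 is true.
  22. (~p7 \/ p4 \/ ~p9) — ~p7 is true.

p1 = True, p2 = False, p3 = True, p4 = True, p5 = False, p6 = True, p7 = False, p8 = False, p9 = True, p10 = True, p11 = True, p12 = False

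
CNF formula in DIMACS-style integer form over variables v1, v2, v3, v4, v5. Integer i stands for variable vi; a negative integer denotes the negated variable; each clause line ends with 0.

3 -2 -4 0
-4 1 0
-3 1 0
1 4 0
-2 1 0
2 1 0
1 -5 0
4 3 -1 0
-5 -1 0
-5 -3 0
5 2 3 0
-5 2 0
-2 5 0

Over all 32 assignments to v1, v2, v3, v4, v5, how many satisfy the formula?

2

The models are:
  v1=T v2=F v3=T v4=F v5=F
  v1=T v2=F v3=T v4=T v5=F
Count: 2.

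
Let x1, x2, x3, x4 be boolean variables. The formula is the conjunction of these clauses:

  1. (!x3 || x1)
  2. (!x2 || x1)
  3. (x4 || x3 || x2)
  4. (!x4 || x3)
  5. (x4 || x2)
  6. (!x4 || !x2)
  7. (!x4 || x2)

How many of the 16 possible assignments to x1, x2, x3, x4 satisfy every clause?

2

Satisfying assignments:
  x1=1 x2=1 x3=0 x4=0
  x1=1 x2=1 x3=1 x4=0
That's 2 in total.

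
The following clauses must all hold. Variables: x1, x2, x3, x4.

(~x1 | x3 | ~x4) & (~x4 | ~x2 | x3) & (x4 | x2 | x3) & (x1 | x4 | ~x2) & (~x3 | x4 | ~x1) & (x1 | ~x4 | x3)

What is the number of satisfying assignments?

Satisfying assignments:
  x1=0 x2=0 x3=1 x4=0
  x1=0 x2=0 x3=1 x4=1
  x1=0 x2=1 x3=1 x4=1
  x1=1 x2=0 x3=1 x4=1
  x1=1 x2=1 x3=0 x4=0
  x1=1 x2=1 x3=1 x4=1
Count: 6.

6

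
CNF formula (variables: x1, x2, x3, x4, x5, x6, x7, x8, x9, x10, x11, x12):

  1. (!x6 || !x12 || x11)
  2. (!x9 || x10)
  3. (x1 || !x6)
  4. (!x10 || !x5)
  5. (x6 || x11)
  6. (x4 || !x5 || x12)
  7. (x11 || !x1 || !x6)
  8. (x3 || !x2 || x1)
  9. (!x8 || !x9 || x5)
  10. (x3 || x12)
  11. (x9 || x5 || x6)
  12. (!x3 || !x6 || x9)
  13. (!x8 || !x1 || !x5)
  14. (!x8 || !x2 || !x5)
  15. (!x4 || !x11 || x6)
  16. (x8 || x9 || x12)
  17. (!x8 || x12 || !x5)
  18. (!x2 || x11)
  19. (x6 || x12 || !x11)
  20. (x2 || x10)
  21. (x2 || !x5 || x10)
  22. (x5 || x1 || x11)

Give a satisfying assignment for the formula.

Branch on x1: take x1 = True.
Set x2 = True and propagate.
  then x11 is forced to True.
Branch on x3: take x3 = False.
  then x12 is forced to True.
The remaining clauses are satisfied by x4 = True, x5 = False, x6 = True, x7 = False, x8 = True, x9 = False, x10 = True.

x1 = T  x2 = T  x3 = F  x4 = T  x5 = F  x6 = T  x7 = F  x8 = T  x9 = F  x10 = T  x11 = T  x12 = T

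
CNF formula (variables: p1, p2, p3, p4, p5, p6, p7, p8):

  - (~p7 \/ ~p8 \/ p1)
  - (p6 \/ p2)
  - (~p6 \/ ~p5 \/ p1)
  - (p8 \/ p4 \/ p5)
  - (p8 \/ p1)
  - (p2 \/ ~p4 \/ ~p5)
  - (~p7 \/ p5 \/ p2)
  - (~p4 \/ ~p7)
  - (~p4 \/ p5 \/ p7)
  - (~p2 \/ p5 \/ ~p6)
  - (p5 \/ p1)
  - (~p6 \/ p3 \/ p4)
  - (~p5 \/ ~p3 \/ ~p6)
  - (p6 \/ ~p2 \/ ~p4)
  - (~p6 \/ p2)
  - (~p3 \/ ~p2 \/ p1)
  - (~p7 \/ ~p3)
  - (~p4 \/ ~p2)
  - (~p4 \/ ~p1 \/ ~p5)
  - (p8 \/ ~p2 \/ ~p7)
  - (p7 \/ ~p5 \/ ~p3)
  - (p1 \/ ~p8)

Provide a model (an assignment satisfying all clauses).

p1 = True, p2 = True, p3 = True, p4 = False, p5 = False, p6 = False, p7 = False, p8 = True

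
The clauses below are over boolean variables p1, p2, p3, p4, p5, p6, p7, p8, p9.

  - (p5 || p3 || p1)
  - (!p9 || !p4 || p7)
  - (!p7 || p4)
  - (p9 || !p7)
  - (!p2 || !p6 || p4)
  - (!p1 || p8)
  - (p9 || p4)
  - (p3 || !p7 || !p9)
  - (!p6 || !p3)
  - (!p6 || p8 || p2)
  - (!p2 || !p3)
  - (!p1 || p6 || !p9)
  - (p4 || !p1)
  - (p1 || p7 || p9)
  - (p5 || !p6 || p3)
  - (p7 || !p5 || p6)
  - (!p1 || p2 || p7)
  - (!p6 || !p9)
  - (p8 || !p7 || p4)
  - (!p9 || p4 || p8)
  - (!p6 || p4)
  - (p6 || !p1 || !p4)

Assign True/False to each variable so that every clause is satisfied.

p8 occurs only positively in the remaining clauses — set p8 = True.
Try p1 = True.
  then p4 is forced to True.
  then p6 is forced to True.
  then p3 is forced to False.
  then p5 is forced to True.
  then p9 is forced to False.
  then p7 is forced to False.
  then p2 is forced to True.

p1=True  p2=True  p3=False  p4=True  p5=True  p6=True  p7=False  p8=True  p9=False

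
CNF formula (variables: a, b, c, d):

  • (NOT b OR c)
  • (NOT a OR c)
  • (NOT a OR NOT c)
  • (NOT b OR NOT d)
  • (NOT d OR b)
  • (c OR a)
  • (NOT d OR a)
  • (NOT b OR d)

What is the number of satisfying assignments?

1

The models are:
  a=F b=F c=T d=F
That's 1 in total.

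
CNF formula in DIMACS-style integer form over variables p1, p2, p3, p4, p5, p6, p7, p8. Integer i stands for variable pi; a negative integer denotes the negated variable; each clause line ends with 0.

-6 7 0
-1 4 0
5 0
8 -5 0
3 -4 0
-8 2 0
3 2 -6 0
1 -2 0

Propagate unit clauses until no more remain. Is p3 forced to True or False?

Unit clause (p5) sets p5 = True.
In (~p5 \/ p8), ~p5 is now false; p8 must hold, so p8 = True.
(p2 \/ ~p8): since p8 = True, the clause reduces to (p2). p2 = True.
From (p1 \/ ~p2) and p2 = True: p1 = True.
In (~p1 \/ p4), ~p1 is now false; p4 must hold, so p4 = True.
(p3 \/ ~p4) with p4 = True leaves only p3, so p3 = True.

True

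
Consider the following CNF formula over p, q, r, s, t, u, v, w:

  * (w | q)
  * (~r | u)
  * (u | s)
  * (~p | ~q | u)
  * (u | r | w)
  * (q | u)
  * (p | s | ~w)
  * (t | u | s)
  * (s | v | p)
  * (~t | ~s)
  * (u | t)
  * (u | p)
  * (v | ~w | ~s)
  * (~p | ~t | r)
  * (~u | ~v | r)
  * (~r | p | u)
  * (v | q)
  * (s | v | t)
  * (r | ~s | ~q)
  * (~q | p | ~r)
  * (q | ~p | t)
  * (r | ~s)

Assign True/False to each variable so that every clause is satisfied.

Branch on p: take p = False.
  then u is forced to True.
For the remaining variables, q = False, r = True, s = True, t = False, v = True, w = True works.
Every clause has at least one true literal under this assignment.
Check each clause:
  1. (q | w) — w is true.
  2. (~r | u) — u is true.
  3. (u | s) — s is true.
  4. (u | ~p | ~q) — u is true.
  5. (r | w | u) — w is true.
  6. (u | q) — u is true.
  7. (~w | s | p) — s is true.
  8. (u | t | s) — s is true.
  9. (p | s | v) — s is true.
  10. (~s | ~t) — ~t is true.
  11. (t | u) — u is true.
  12. (u | p) — u is true.
  13. (v | ~s | ~w) — v is true.
  14. (~p | r | ~t) — r is true.
  15. (r | ~v | ~u) — r is true.
  16. (p | ~r | u) — u is true.
  17. (v | q) — v is true.
  18. (v | s | t) — s is true.
  19. (~q | ~s | r) — r is true.
  20. (p | ~q | ~r) — ~q is true.
  21. (t | q | ~p) — ~p is true.
  22. (~s | r) — r is true.

p = 0, q = 0, r = 1, s = 1, t = 0, u = 1, v = 1, w = 1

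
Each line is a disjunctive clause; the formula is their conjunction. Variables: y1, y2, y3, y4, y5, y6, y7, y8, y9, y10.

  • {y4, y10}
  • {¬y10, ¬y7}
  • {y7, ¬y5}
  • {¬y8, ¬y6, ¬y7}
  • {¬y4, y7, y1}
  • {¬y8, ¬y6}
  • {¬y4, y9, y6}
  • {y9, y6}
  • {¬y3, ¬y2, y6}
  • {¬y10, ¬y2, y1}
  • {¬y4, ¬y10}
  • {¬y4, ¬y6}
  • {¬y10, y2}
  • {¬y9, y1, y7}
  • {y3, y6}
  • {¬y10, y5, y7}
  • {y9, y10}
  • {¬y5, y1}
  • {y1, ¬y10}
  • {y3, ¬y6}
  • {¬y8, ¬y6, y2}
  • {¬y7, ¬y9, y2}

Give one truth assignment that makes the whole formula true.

y1=T, y2=F, y3=T, y4=T, y5=F, y6=F, y7=F, y8=F, y9=T, y10=F

Check each clause:
  1. {y4, y10} — y4 is true.
  2. {¬y7, ¬y10} — ¬y7 is true.
  3. {y7, ¬y5} — ¬y5 is true.
  4. {¬y8, ¬y6, ¬y7} — ¬y8 is true.
  5. {¬y4, y7, y1} — y1 is true.
  6. {¬y8, ¬y6} — ¬y8 is true.
  7. {y9, y6, ¬y4} — y9 is true.
  8. {y9, y6} — y9 is true.
  9. {¬y3, y6, ¬y2} — ¬y2 is true.
  10. {¬y10, ¬y2, y1} — y1 is true.
  11. {¬y4, ¬y10} — ¬y10 is true.
  12. {¬y4, ¬y6} — ¬y6 is true.
  13. {¬y10, y2} — ¬y10 is true.
  14. {y1, ¬y9, y7} — y1 is true.
  15. {y3, y6} — y3 is true.
  16. {y7, ¬y10, y5} — ¬y10 is true.
  17. {y9, y10} — y9 is true.
  18. {y1, ¬y5} — y1 is true.
  19. {y1, ¬y10} — y1 is true.
  20. {¬y6, y3} — ¬y6 is true.
  21. {¬y6, ¬y8, y2} — ¬y8 is true.
  22. {¬y9, ¬y7, y2} — ¬y7 is true.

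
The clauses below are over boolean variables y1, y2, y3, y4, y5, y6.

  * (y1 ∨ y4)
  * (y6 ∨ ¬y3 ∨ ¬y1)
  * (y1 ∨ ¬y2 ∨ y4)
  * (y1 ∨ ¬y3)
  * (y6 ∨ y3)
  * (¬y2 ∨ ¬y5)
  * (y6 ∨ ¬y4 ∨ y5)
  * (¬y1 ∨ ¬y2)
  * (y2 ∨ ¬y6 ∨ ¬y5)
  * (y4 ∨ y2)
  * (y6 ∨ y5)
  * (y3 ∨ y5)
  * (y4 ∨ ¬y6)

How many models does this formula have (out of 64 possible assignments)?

1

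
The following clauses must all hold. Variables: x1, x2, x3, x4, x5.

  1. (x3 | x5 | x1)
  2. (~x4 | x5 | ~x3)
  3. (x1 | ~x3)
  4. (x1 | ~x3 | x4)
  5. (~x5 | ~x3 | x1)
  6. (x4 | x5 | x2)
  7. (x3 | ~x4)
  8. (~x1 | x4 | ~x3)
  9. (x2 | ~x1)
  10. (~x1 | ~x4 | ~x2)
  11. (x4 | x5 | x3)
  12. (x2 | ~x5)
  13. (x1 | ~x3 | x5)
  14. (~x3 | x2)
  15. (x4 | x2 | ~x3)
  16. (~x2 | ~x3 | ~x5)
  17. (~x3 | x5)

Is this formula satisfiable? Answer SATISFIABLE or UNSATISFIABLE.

SATISFIABLE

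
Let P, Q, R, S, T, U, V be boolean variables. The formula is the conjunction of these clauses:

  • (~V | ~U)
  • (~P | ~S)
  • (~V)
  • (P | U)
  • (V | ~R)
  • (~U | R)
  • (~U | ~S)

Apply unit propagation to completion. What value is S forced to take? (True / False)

(~V) is a unit clause: V = False.
From (~R | V) and V = False: R = False.
From (R | ~U) and R = False: U = False.
(P | U) with U = False leaves only P, so P = True.
(~P | ~S): since P = True, the clause reduces to (~S). S = False.

False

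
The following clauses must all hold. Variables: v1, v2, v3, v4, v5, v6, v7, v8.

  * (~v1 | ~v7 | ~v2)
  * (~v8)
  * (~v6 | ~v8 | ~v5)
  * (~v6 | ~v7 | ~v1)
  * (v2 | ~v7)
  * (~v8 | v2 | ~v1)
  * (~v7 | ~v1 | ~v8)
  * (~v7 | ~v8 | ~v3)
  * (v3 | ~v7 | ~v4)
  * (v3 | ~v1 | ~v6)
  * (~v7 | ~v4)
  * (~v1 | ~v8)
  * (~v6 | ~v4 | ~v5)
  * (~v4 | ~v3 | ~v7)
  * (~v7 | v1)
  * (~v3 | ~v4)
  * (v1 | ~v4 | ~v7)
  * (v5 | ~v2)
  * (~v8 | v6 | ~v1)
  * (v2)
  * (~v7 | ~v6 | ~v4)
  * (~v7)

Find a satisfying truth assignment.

Unit propagation: (~v8) forces v8 = False.
(v2) is a unit clause, so v2 = True.
Unit propagation: (v5) forces v5 = True.
(~v7) is a unit clause, so v7 = False.
v1 occurs only negated in the remaining clauses — set v1 = False.
v4 occurs only negated in the remaining clauses — set v4 = False.
v3, v6 are now unconstrained; take v3 = False, v6 = True.
Every clause has at least one true literal under this assignment.

v1=0  v2=1  v3=0  v4=0  v5=1  v6=1  v7=0  v8=0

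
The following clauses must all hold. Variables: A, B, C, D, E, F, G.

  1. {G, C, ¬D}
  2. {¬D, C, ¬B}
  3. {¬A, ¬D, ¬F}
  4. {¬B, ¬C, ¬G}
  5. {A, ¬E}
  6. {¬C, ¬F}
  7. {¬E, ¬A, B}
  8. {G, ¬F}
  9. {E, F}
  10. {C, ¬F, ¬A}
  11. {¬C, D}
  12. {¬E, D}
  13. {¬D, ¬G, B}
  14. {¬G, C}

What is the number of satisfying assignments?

1

The models are:
  A=T B=T C=T D=T E=T F=F G=F
That's 1 in total.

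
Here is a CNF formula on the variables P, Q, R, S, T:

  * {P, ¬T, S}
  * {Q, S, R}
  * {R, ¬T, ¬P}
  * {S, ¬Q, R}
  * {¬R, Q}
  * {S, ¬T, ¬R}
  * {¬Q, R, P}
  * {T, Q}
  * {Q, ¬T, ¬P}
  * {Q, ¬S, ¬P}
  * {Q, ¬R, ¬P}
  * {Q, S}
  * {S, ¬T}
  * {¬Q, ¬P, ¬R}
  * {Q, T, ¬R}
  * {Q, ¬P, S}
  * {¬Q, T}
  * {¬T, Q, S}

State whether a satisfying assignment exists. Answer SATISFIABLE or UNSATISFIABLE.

SATISFIABLE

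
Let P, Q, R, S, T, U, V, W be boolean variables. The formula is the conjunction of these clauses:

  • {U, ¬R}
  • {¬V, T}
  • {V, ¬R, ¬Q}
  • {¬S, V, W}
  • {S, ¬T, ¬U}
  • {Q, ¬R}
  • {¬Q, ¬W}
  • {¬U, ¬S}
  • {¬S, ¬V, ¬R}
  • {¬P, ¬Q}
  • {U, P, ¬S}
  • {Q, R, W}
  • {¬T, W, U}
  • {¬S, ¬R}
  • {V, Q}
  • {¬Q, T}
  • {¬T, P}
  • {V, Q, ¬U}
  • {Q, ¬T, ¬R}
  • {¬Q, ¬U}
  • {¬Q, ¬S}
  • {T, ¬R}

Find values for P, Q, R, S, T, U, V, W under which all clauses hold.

P=1, Q=0, R=0, S=0, T=1, U=0, V=1, W=1

Set P = True and propagate.
  then Q is forced to False.
  then R is forced to False.
  then W is forced to True.
  then V is forced to True.
  then T is forced to True.
The remaining clauses are satisfied by S = False, U = False.
Check each clause:
  1. {U, ¬R} — ¬R is true.
  2. {¬V, T} — T is true.
  3. {V, ¬Q, ¬R} — ¬R is true.
  4. {¬S, V, W} — W is true.
  5. {¬U, S, ¬T} — ¬U is true.
  6. {¬R, Q} — ¬R is true.
  7. {¬W, ¬Q} — ¬Q is true.
  8. {¬S, ¬U} — ¬U is true.
  9. {¬R, ¬V, ¬S} — ¬S is true.
  10. {¬P, ¬Q} — ¬Q is true.
  11. {U, ¬S, P} — P is true.
  12. {Q, W, R} — W is true.
  13. {U, ¬T, W} — W is true.
  14. {¬R, ¬S} — ¬S is true.
  15. {V, Q} — V is true.
  16. {¬Q, T} — T is true.
  17. {¬T, P} — P is true.
  18. {¬U, Q, V} — ¬U is true.
  19. {¬R, ¬T, Q} — ¬R is true.
  20. {¬U, ¬Q} — ¬U is true.
  21. {¬Q, ¬S} — ¬S is true.
  22. {¬R, T} — T is true.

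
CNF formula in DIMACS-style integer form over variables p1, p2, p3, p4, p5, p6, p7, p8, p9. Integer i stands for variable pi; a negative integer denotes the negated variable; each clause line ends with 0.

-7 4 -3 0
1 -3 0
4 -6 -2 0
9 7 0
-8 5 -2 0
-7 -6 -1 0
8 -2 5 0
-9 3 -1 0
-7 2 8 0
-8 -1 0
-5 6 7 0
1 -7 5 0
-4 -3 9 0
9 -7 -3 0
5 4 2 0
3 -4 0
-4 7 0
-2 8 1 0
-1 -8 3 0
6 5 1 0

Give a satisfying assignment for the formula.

p1=False, p2=False, p3=False, p4=False, p5=True, p6=True, p7=False, p8=True, p9=True

Set p1 = False and propagate.
  then p3 is forced to False.
  then p4 is forced to False.
The remaining clauses are satisfied by p2 = False, p5 = True, p6 = True, p7 = False, p8 = True, p9 = True.
Every clause has at least one true literal under this assignment.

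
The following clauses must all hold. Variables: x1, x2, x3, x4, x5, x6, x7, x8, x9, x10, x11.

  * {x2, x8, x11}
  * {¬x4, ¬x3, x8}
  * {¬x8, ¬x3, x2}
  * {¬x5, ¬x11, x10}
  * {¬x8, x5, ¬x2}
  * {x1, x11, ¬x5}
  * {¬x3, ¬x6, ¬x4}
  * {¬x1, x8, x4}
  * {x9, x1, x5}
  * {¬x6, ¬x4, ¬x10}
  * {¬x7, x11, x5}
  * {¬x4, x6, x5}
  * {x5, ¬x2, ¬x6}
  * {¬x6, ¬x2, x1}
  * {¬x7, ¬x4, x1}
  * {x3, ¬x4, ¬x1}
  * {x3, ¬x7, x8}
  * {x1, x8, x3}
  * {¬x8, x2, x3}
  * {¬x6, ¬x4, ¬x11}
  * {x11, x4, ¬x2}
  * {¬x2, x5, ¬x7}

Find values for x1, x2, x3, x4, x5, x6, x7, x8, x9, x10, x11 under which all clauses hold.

Pure literal: x7 appears only negated; assign x7 = False.
x9 occurs only positively in the remaining clauses — set x9 = True.
Branch on x1: take x1 = False.
Try x2 = True.
  then x6 is forced to False.
The remaining clauses are satisfied by x3 = False, x4 = False, x5 = True, x8 = True, x10 = True, x11 = True.

x1 = F, x2 = T, x3 = F, x4 = F, x5 = T, x6 = F, x7 = F, x8 = T, x9 = T, x10 = T, x11 = T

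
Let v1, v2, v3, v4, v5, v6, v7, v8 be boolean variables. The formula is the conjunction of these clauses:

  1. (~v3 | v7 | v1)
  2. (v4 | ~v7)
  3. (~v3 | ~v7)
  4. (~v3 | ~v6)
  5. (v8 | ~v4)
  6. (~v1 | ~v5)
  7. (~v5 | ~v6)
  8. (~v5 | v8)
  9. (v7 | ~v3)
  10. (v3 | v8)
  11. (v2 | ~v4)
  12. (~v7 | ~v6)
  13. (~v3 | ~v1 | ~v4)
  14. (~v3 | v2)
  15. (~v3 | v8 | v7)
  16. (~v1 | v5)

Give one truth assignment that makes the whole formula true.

v1=False, v2=True, v3=False, v4=True, v5=False, v6=False, v7=True, v8=True

Check each clause:
  1. (~v3 | v7 | v1) — ~v3 is true.
  2. (v4 | ~v7) — v4 is true.
  3. (~v3 | ~v7) — ~v3 is true.
  4. (~v3 | ~v6) — ~v6 is true.
  5. (v8 | ~v4) — v8 is true.
  6. (~v5 | ~v1) — ~v5 is true.
  7. (~v6 | ~v5) — ~v6 is true.
  8. (~v5 | v8) — v8 is true.
  9. (v7 | ~v3) — ~v3 is true.
  10. (v8 | v3) — v8 is true.
  11. (~v4 | v2) — v2 is true.
  12. (~v7 | ~v6) — ~v6 is true.
  13. (~v1 | ~v4 | ~v3) — ~v3 is true.
  14. (~v3 | v2) — v2 is true.
  15. (~v3 | v7 | v8) — v8 is true.
  16. (~v1 | v5) — ~v1 is true.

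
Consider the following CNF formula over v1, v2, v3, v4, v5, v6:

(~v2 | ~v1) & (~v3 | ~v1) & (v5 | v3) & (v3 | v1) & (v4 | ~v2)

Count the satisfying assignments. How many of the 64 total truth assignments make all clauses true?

Split on v1, then v3.
  v1=T, v3=T: a clause becomes empty — 0.
  v1=T, v3=F: remaining (v2,v4,v5,v6) ∈ {(F,F,T,F); (F,F,T,T); (F,T,T,F); (F,T,T,T)} — 4.
  v1=F, v3=T: v5, v6 free; 3 ways for (v2,v4) × 2^2 = 12.
  v1=F, v3=F: a clause becomes empty — 0.
Total: 0 + 4 + 12 + 0 = 16.

16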